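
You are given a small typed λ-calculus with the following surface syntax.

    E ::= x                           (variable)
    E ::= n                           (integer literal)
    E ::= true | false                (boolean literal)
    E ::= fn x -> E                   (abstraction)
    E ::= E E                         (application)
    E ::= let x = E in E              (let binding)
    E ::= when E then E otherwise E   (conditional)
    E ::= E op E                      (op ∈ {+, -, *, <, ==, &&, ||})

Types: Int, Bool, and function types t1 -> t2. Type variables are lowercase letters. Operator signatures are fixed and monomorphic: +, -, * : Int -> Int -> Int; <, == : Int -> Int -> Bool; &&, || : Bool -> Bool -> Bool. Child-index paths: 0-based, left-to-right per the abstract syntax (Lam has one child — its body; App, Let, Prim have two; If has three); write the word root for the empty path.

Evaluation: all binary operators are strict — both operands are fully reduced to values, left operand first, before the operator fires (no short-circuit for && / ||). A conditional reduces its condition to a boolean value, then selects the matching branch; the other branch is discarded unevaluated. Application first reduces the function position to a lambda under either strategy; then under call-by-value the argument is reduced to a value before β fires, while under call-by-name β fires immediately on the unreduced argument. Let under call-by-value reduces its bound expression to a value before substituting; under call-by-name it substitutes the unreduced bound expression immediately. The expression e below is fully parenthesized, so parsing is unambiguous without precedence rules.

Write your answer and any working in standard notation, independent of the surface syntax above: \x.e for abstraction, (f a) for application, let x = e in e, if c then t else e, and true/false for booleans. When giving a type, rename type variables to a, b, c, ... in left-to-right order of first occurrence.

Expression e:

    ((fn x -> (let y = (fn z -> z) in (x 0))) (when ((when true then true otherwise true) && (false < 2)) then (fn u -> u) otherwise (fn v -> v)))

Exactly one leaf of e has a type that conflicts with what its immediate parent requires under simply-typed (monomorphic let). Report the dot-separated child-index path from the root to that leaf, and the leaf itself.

Derivation:
z : b
\z._ : b -> b
let y : b -> b
x : a
  unify a ~ Int -> c
_ _ : c
\x._ : (Int -> c) -> c
  unify Bool ~ Bool
  unify Bool ~ Bool
  unify Bool ~ Bool
  unify Bool ~ Int
  FAIL: mismatch Bool ~ Int

Answer: 1.0.1.0 : false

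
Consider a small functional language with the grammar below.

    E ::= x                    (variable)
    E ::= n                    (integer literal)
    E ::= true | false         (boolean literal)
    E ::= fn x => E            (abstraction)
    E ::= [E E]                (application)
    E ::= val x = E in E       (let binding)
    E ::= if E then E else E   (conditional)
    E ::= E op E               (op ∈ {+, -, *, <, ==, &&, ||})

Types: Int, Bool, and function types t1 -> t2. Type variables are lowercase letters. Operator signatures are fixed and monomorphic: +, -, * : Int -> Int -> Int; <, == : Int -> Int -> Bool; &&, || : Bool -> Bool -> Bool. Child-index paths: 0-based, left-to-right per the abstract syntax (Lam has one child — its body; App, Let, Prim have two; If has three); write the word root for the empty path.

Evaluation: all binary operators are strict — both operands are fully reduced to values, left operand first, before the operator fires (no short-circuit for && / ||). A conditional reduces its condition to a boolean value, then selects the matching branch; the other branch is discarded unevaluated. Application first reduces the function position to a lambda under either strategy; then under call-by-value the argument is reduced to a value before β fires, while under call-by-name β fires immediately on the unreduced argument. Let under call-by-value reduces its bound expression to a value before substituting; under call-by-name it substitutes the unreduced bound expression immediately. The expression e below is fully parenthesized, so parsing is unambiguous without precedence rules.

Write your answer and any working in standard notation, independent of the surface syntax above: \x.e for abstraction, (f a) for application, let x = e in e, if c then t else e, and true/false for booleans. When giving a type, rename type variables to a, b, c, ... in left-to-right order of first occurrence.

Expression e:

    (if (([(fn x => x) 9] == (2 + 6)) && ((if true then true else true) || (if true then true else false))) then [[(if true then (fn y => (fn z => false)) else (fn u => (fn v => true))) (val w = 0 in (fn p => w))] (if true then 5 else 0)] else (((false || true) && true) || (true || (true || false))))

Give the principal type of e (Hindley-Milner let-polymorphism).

Derivation:
x : a
\x._ : a -> a
  unify a -> a ~ Int -> b
  unify a ~ Int
  unify Int ~ b
_ _ : Int
  unify Int ~ Int
  unify Int ~ Int
  unify Int ~ Int
  unify Int ~ Int
  unify Bool ~ Bool
  unify Bool ~ Bool
  unify Bool ~ Bool
  unify Bool ~ Bool
  unify Bool ~ Bool
  unify Bool ~ Bool
  unify Bool ~ Bool
  unify Bool ~ Bool
  unify Bool ~ Bool
  unify Bool ~ Bool
\z._ : d -> Bool
\y._ : c -> d -> Bool
\v._ : f -> Bool
\u._ : e -> f -> Bool
  unify c -> d -> Bool ~ e -> f -> Bool
  unify c ~ e
  unify d -> Bool ~ f -> Bool
  unify d ~ f
  unify Bool ~ Bool
let w : Int
w : Int
\p._ : g -> Int
  unify e -> f -> Bool ~ (g -> Int) -> h
  unify e ~ g -> Int
  unify f -> Bool ~ h
_ _ : f -> Bool
  unify Bool ~ Bool
  unify Int ~ Int
  unify f -> Bool ~ Int -> i
  unify f ~ Int
  unify Bool ~ i
_ _ : Bool
  unify Bool ~ Bool
  unify Bool ~ Bool
  unify Bool ~ Bool
  unify Bool ~ Bool
  unify Bool ~ Bool
  unify Bool ~ Bool
  unify Bool ~ Bool
  unify Bool ~ Bool
  unify Bool ~ Bool
  unify Bool ~ Bool
  unify Bool ~ Bool

Answer: Bool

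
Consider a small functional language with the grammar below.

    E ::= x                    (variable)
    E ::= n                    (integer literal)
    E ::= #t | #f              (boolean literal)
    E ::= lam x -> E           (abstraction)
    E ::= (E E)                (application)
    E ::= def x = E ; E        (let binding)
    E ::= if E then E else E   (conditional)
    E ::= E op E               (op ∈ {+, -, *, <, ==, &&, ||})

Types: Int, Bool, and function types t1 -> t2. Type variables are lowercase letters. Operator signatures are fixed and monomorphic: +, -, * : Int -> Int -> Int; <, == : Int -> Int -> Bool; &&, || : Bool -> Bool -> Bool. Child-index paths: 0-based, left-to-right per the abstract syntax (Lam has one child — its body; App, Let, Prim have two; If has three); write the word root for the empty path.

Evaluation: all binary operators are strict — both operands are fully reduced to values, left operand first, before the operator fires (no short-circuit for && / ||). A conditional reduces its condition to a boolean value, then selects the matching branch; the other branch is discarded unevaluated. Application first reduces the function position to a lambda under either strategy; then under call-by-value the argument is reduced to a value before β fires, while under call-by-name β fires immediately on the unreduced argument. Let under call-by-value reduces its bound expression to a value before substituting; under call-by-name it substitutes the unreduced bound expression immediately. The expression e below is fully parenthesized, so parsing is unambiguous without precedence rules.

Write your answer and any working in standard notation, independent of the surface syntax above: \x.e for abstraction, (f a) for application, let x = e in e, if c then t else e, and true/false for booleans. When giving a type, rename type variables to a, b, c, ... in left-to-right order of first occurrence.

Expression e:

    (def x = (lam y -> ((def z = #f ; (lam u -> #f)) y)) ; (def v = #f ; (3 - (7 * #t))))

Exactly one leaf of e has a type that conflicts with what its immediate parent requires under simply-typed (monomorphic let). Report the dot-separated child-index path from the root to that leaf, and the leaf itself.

Answer: 1.1.1.1 : true

Working:
let z : Bool
\u._ : b -> Bool
y : a
  unify b -> Bool ~ a -> c
  unify b ~ a
  unify Bool ~ c
_ _ : Bool
\y._ : a -> Bool
let x : a -> Bool
let v : Bool
  unify Int ~ Int
  unify Int ~ Int
  unify Bool ~ Int
  FAIL: mismatch Bool ~ Int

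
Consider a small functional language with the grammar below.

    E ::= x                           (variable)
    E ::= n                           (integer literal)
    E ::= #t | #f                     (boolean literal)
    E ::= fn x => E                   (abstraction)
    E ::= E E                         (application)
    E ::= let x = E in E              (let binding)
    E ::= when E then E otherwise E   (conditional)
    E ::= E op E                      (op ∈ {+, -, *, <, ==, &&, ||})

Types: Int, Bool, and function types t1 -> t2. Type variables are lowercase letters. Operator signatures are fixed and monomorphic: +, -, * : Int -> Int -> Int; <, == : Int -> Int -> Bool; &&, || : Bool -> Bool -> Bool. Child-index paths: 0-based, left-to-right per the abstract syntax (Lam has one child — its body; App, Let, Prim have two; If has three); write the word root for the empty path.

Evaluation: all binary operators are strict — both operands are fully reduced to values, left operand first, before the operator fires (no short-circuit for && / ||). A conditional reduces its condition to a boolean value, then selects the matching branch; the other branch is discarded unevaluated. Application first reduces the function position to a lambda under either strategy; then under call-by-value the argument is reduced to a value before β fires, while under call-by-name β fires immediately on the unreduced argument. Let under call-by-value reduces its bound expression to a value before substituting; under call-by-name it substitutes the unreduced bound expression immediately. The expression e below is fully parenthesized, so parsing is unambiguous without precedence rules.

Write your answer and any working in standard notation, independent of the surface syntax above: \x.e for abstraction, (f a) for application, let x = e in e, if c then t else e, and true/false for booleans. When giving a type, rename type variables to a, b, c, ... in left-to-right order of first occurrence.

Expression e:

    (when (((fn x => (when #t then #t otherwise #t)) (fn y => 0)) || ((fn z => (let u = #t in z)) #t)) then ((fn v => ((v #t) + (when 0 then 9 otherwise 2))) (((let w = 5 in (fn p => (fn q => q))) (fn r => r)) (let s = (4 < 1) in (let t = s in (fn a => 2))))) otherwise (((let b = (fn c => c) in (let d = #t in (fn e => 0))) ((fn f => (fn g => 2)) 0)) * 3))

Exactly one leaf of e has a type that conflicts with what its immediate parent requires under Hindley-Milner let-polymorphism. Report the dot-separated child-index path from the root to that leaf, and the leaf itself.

Answer: 1.0.0.1.0 : 0

Derivation:
  unify Bool ~ Bool
  unify Bool ~ Bool
\x._ : a -> Bool
\y._ : b -> Int
  unify a -> Bool ~ (b -> Int) -> c
  unify a ~ b -> Int
  unify Bool ~ c
_ _ : Bool
  unify Bool ~ Bool
let u : Bool
z : d
\z._ : d -> d
  unify d -> d ~ Bool -> e
  unify d ~ Bool
  unify Bool ~ e
_ _ : Bool
  unify Bool ~ Bool
  unify Bool ~ Bool
v : f
  unify f ~ Bool -> g
_ _ : g
  unify g ~ Int
  unify Int ~ Bool
  FAIL: mismatch Int ~ Bool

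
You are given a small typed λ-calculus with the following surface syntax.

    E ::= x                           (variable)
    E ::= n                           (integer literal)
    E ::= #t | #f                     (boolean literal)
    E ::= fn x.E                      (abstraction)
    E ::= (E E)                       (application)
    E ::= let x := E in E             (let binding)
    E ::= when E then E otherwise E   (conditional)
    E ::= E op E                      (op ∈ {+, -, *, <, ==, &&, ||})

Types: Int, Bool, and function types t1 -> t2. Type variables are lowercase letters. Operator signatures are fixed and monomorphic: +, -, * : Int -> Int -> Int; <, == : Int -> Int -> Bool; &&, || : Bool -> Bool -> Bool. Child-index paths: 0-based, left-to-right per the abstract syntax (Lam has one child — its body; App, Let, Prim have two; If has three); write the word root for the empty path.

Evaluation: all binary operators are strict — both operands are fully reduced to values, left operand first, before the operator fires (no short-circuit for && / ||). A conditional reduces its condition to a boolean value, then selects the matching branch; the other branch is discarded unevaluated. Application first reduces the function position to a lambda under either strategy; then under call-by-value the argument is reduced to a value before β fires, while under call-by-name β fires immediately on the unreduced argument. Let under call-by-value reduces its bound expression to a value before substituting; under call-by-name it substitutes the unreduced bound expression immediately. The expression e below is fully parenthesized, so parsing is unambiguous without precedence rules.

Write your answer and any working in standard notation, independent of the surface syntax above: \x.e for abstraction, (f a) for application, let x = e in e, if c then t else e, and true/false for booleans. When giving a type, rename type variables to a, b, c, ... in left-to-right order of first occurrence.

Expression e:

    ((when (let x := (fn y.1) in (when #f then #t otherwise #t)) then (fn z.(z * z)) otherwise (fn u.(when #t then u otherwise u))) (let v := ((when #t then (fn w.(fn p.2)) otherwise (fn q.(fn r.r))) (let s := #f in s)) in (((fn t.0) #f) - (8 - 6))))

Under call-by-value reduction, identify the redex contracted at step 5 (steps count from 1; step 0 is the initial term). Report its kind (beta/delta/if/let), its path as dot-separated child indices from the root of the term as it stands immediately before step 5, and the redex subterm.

Answer: let at 1.0.1 : (let s = false in s)

Working:
step 0: ((if (let x = (\y.1) in (if false then true else true)) then (\z.(z * z)) else (\u.(if true then u else u))) (let v = ((if true then (\w.(\p.2)) else (\q.(\r.r))) (let s = false in s)) in (((\t.0) false) - (8 - 6))))
step 1: [let@0.0] ((if (if false then true else true) then (\z.(z * z)) else (\u.(if true then u else u))) (let v = ((if true then (\w.(\p.2)) else (\q.(\r.r))) (let s = false in s)) in (((\t.0) false) - (8 - 6))))
step 2: [if@0.0] ((if true then (\z.(z * z)) else (\u.(if true then u else u))) (let v = ((if true then (\w.(\p.2)) else (\q.(\r.r))) (let s = false in s)) in (((\t.0) false) - (8 - 6))))
step 3: [if@0] ((\z.(z * z)) (let v = ((if true then (\w.(\p.2)) else (\q.(\r.r))) (let s = false in s)) in (((\t.0) false) - (8 - 6))))
step 4: [if@1.0.0] ((\z.(z * z)) (let v = ((\w.(\p.2)) (let s = false in s)) in (((\t.0) false) - (8 - 6))))
step 5: [let@1.0.1] ((\z.(z * z)) (let v = ((\w.(\p.2)) false) in (((\t.0) false) - (8 - 6))))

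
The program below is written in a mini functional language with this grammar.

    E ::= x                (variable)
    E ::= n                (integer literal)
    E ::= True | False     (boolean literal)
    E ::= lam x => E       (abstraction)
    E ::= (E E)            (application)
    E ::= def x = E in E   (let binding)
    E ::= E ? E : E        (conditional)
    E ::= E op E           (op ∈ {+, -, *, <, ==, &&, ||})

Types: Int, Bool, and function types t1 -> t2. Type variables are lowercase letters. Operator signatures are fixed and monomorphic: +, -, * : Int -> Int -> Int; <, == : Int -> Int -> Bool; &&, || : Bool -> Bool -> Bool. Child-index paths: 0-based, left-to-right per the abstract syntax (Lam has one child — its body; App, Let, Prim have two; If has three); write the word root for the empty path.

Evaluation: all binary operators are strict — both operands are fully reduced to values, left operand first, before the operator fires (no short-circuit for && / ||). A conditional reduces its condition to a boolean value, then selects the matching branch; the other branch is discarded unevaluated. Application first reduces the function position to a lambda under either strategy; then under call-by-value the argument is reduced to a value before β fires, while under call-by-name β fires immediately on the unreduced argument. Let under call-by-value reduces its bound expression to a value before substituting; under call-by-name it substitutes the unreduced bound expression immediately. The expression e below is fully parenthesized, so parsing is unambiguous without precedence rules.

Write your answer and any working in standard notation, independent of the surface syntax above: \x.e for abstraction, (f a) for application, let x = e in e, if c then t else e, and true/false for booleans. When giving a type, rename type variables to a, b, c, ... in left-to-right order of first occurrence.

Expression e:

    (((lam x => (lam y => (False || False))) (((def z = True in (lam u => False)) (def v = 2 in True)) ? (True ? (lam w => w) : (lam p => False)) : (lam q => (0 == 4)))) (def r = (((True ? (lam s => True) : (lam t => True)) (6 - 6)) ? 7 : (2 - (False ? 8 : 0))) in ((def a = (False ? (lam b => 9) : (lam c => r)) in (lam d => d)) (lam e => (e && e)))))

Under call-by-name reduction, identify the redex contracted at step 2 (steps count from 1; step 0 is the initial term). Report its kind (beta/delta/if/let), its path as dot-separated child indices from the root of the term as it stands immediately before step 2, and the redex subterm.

Answer: beta at root : ((\y.(false || false)) (let r = (if ((if true then (\s.true) else (\t.true)) (6 - 6)) then 7 else (2 - (if false then 8 else 0))) in ((let a = (if false then (\b.9) else (\c.r)) in (\d.d)) (\e.(e && e)))))

Working:
step 0: (((\x.(\y.(false || false))) (if ((let z = true in (\u.false)) (let v = 2 in true)) then (if true then (\w.w) else (\p.false)) else (\q.(0 == 4)))) (let r = (if ((if true then (\s.true) else (\t.true)) (6 - 6)) then 7 else (2 - (if false then 8 else 0))) in ((let a = (if false then (\b.9) else (\c.r)) in (\d.d)) (\e.(e && e)))))
step 1: [beta@0] ((\y.(false || false)) (let r = (if ((if true then (\s.true) else (\t.true)) (6 - 6)) then 7 else (2 - (if false then 8 else 0))) in ((let a = (if false then (\b.9) else (\c.r)) in (\d.d)) (\e.(e && e)))))
step 2: [beta@root] (false || false)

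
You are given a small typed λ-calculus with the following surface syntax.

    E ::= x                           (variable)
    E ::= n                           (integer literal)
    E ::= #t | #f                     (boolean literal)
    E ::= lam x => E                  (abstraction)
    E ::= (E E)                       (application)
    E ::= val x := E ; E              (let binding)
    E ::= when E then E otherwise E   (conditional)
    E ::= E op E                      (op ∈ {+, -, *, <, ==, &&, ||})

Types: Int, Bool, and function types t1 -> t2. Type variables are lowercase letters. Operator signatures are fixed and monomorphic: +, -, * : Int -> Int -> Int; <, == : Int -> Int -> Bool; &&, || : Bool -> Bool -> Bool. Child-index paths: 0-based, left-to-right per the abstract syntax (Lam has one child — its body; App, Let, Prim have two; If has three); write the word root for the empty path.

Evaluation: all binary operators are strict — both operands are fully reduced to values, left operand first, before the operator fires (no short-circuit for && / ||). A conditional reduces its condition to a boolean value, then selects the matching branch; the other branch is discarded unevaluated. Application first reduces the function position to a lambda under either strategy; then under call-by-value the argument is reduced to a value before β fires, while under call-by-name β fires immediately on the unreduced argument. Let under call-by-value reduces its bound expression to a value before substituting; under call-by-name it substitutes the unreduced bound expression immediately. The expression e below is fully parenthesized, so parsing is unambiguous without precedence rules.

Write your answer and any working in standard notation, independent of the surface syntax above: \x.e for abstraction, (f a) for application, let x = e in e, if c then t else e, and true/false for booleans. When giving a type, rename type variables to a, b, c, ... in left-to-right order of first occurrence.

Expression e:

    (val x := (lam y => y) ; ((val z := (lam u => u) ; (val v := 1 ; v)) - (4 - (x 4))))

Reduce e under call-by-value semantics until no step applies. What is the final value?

Derivation:
step 0: (let x = (\y.y) in ((let z = (\u.u) in (let v = 1 in v)) - (4 - (x 4))))
step 1: [let@root] ((let z = (\u.u) in (let v = 1 in v)) - (4 - ((\y.y) 4)))
step 2: [let@0] ((let v = 1 in v) - (4 - ((\y.y) 4)))
step 3: [let@0] (1 - (4 - ((\y.y) 4)))
step 4: [beta@1.1] (1 - (4 - 4))
step 5: [delta@1] (1 - 0)
step 6: [delta@root] 1

Answer: 1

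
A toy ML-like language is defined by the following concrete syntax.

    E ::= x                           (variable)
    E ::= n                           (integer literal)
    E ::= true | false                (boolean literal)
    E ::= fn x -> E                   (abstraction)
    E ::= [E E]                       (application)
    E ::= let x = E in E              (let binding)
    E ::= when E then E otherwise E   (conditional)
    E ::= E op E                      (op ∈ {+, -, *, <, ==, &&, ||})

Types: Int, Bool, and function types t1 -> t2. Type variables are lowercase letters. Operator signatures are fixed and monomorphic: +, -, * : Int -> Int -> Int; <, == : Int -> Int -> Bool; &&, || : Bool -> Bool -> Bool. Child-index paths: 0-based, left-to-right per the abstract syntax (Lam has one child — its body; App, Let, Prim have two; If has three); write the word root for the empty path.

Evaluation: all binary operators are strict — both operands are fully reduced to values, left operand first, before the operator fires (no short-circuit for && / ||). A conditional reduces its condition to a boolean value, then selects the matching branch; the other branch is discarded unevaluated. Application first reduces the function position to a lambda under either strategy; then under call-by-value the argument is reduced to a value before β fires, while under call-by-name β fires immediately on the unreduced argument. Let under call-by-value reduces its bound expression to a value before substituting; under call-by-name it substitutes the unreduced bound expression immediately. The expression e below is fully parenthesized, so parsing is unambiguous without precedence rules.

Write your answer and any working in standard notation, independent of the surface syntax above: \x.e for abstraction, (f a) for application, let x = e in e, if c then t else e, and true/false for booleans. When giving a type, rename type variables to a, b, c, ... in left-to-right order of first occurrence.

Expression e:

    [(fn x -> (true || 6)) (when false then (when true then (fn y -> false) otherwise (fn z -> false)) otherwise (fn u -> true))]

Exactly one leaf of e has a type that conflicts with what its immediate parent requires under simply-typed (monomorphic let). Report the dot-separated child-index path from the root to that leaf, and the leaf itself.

Answer: 0.0.1 : 6

Derivation:
  unify Bool ~ Bool
  unify Int ~ Bool
  FAIL: mismatch Int ~ Bool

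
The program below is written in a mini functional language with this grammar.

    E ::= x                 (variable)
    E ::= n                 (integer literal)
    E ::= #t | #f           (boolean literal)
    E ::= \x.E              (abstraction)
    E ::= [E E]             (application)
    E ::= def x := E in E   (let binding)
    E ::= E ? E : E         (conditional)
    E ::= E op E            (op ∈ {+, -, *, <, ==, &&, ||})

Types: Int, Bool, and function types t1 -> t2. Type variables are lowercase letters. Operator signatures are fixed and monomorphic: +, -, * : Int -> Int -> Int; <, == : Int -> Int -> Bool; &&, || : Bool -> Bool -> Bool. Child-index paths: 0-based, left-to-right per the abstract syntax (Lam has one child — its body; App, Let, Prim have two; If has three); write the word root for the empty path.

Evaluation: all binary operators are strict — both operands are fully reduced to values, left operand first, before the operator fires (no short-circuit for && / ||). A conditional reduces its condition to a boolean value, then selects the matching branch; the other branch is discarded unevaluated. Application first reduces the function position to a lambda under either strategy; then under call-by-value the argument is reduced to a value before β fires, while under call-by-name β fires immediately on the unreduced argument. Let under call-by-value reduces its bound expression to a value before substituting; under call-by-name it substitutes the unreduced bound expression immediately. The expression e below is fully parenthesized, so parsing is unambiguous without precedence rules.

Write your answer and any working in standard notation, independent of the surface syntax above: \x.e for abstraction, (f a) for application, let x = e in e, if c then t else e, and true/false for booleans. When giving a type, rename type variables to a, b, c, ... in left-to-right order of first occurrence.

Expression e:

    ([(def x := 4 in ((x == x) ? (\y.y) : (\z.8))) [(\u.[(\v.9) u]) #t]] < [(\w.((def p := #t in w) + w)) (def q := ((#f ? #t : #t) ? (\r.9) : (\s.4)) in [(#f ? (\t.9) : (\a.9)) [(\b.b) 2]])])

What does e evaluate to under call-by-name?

Derivation:
step 0: (((let x = 4 in (if (x == x) then (\y.y) else (\z.8))) ((\u.((\v.9) u)) true)) < ((\w.((let p = true in w) + w)) (let q = (if (if false then true else true) then (\r.9) else (\s.4)) in ((if false then (\t.9) else (\a.9)) ((\b.b) 2)))))
step 1: [let@0.0] (((if (4 == 4) then (\y.y) else (\z.8)) ((\u.((\v.9) u)) true)) < ((\w.((let p = true in w) + w)) (let q = (if (if false then true else true) then (\r.9) else (\s.4)) in ((if false then (\t.9) else (\a.9)) ((\b.b) 2)))))
step 2: [delta@0.0.0] (((if true then (\y.y) else (\z.8)) ((\u.((\v.9) u)) true)) < ((\w.((let p = true in w) + w)) (let q = (if (if false then true else true) then (\r.9) else (\s.4)) in ((if false then (\t.9) else (\a.9)) ((\b.b) 2)))))
step 3: [if@0.0] (((\y.y) ((\u.((\v.9) u)) true)) < ((\w.((let p = true in w) + w)) (let q = (if (if false then true else true) then (\r.9) else (\s.4)) in ((if false then (\t.9) else (\a.9)) ((\b.b) 2)))))
step 4: [beta@0] (((\u.((\v.9) u)) true) < ((\w.((let p = true in w) + w)) (let q = (if (if false then true else true) then (\r.9) else (\s.4)) in ((if false then (\t.9) else (\a.9)) ((\b.b) 2)))))
step 5: [beta@0] (((\v.9) true) < ((\w.((let p = true in w) + w)) (let q = (if (if false then true else true) then (\r.9) else (\s.4)) in ((if false then (\t.9) else (\a.9)) ((\b.b) 2)))))
step 6: [beta@0] (9 < ((\w.((let p = true in w) + w)) (let q = (if (if false then true else true) then (\r.9) else (\s.4)) in ((if false then (\t.9) else (\a.9)) ((\b.b) 2)))))
step 7: [beta@1] (9 < ((let p = true in (let q = (if (if false then true else true) then (\r.9) else (\s.4)) in ((if false then (\t.9) else (\a.9)) ((\b.b) 2)))) + (let q = (if (if false then true else true) then (\r.9) else (\s.4)) in ((if false then (\t.9) else (\a.9)) ((\b.b) 2)))))
step 8: [let@1.0] (9 < ((let q = (if (if false then true else true) then (\r.9) else (\s.4)) in ((if false then (\t.9) else (\a.9)) ((\b.b) 2))) + (let q = (if (if false then true else true) then (\r.9) else (\s.4)) in ((if false then (\t.9) else (\a.9)) ((\b.b) 2)))))
step 9: [let@1.0] (9 < (((if false then (\t.9) else (\a.9)) ((\b.b) 2)) + (let q = (if (if false then true else true) then (\r.9) else (\s.4)) in ((if false then (\t.9) else (\a.9)) ((\b.b) 2)))))
step 10: [if@1.0.0] (9 < (((\a.9) ((\b.b) 2)) + (let q = (if (if false then true else true) then (\r.9) else (\s.4)) in ((if false then (\t.9) else (\a.9)) ((\b.b) 2)))))
step 11: [beta@1.0] (9 < (9 + (let q = (if (if false then true else true) then (\r.9) else (\s.4)) in ((if false then (\t.9) else (\a.9)) ((\b.b) 2)))))
step 12: [let@1.1] (9 < (9 + ((if false then (\t.9) else (\a.9)) ((\b.b) 2))))
step 13: [if@1.1.0] (9 < (9 + ((\a.9) ((\b.b) 2))))
step 14: [beta@1.1] (9 < (9 + 9))
step 15: [delta@1] (9 < 18)
step 16: [delta@root] true

Answer: true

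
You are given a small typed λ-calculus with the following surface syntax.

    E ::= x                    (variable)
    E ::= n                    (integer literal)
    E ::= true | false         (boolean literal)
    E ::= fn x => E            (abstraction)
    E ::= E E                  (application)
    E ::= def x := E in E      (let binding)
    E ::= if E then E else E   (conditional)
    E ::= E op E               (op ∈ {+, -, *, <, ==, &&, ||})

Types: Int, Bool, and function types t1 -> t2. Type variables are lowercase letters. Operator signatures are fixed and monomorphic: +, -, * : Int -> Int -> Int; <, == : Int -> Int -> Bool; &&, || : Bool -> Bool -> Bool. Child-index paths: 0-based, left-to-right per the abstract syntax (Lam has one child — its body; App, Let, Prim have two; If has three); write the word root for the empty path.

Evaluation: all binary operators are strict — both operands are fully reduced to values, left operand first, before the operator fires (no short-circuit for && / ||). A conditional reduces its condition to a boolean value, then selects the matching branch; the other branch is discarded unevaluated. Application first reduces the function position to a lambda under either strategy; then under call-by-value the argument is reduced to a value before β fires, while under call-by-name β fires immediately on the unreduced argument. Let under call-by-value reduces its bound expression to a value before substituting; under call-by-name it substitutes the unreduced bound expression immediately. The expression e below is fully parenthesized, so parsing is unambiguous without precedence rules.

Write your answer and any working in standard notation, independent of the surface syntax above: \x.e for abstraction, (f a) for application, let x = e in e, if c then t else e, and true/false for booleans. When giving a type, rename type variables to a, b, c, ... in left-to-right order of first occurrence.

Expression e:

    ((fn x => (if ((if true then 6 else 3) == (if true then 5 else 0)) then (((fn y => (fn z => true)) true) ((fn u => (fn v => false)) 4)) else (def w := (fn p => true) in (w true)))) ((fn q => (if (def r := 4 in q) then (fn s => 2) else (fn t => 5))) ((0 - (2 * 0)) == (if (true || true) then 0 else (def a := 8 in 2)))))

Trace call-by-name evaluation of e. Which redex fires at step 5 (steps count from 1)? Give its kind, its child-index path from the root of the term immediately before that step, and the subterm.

Answer: if at root : (if false then (((\y.(\z.true)) true) ((\u.(\v.false)) 4)) else (let w = (\p.true) in (w true)))

Derivation:
step 0: ((\x.(if ((if true then 6 else 3) == (if true then 5 else 0)) then (((\y.(\z.true)) true) ((\u.(\v.false)) 4)) else (let w = (\p.true) in (w true)))) ((\q.(if (let r = 4 in q) then (\s.2) else (\t.5))) ((0 - (2 * 0)) == (if (true || true) then 0 else (let a = 8 in 2)))))
step 1: [beta@root] (if ((if true then 6 else 3) == (if true then 5 else 0)) then (((\y.(\z.true)) true) ((\u.(\v.false)) 4)) else (let w = (\p.true) in (w true)))
step 2: [if@0.0] (if (6 == (if true then 5 else 0)) then (((\y.(\z.true)) true) ((\u.(\v.false)) 4)) else (let w = (\p.true) in (w true)))
step 3: [if@0.1] (if (6 == 5) then (((\y.(\z.true)) true) ((\u.(\v.false)) 4)) else (let w = (\p.true) in (w true)))
step 4: [delta@0] (if false then (((\y.(\z.true)) true) ((\u.(\v.false)) 4)) else (let w = (\p.true) in (w true)))
step 5: [if@root] (let w = (\p.true) in (w true))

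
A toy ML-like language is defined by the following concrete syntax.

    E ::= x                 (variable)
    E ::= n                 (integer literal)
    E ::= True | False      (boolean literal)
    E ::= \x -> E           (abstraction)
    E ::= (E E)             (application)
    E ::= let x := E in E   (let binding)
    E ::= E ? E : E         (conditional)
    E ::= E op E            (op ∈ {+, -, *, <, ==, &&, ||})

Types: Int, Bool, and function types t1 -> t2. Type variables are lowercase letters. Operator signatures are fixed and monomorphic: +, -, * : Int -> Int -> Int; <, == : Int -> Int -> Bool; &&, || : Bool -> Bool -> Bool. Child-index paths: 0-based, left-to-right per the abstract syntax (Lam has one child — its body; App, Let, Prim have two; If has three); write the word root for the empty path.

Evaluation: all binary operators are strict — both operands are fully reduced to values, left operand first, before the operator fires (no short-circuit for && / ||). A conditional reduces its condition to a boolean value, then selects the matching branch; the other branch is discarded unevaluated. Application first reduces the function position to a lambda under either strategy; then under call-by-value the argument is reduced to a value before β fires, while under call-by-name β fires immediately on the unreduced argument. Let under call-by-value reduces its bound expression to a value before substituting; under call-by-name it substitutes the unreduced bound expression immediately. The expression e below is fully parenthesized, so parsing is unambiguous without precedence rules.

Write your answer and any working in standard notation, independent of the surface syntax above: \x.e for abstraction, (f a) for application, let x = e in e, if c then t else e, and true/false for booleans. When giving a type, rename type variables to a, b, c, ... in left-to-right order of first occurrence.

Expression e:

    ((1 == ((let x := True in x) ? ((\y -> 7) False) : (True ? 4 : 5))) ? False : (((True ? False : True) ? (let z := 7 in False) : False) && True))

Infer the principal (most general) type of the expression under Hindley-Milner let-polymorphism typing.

Trace:
  unify Int ~ Int
let x : Bool
x : Bool
  unify Bool ~ Bool
\y._ : a -> Int
  unify a -> Int ~ Bool -> b
  unify a ~ Bool
  unify Int ~ b
_ _ : Int
  unify Bool ~ Bool
  unify Int ~ Int
  unify Int ~ Int
  unify Int ~ Int
  unify Bool ~ Bool
  unify Bool ~ Bool
  unify Bool ~ Bool
  unify Bool ~ Bool
let z : Int
  unify Bool ~ Bool
  unify Bool ~ Bool
  unify Bool ~ Bool
  unify Bool ~ Bool

Answer: Bool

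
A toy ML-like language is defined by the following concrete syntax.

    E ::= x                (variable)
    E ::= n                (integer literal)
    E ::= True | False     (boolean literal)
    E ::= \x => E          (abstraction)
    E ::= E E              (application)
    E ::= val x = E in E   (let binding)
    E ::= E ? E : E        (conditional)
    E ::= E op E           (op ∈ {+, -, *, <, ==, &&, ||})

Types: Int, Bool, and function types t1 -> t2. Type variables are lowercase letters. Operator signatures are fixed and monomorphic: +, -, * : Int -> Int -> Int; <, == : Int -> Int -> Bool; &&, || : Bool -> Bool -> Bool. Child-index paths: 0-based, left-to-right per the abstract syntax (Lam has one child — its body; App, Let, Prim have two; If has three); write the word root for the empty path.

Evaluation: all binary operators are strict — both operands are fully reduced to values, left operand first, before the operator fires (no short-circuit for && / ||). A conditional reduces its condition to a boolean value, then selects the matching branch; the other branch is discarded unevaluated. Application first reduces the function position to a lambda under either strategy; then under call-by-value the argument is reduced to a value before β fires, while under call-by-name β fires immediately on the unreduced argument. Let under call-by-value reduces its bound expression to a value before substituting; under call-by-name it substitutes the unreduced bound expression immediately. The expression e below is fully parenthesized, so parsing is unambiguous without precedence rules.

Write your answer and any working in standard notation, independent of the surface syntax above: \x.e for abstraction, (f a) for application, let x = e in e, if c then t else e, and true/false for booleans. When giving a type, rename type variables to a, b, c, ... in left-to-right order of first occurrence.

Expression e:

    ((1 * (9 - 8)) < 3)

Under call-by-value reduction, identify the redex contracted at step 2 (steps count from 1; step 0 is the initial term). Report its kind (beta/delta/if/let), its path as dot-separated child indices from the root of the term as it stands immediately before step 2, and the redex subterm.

Derivation:
step 0: ((1 * (9 - 8)) < 3)
step 1: [delta@0.1] ((1 * 1) < 3)
step 2: [delta@0] (1 < 3)

Answer: delta at 0 : (1 * 1)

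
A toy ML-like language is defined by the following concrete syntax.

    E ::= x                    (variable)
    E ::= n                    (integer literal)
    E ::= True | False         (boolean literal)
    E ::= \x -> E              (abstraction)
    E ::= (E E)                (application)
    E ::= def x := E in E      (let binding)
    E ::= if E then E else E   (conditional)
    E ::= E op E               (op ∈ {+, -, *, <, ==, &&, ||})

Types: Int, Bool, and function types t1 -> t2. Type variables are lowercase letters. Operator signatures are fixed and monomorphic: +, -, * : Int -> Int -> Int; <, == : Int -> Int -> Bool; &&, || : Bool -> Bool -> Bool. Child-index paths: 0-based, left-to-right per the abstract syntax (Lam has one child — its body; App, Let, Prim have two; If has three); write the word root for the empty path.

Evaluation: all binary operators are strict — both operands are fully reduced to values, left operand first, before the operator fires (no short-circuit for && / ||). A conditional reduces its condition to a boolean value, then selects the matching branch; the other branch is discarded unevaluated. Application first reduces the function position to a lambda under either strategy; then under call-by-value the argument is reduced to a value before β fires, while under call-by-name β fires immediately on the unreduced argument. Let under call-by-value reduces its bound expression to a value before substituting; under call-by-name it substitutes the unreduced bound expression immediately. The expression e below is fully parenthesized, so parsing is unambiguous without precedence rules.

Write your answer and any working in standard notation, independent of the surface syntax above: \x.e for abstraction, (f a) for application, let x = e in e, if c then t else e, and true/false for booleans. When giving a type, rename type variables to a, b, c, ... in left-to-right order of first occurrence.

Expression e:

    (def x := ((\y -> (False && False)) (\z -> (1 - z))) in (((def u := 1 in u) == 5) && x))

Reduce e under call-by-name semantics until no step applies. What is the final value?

Trace:
step 0: (let x = ((\y.(false && false)) (\z.(1 - z))) in (((let u = 1 in u) == 5) && x))
step 1: [let@root] (((let u = 1 in u) == 5) && ((\y.(false && false)) (\z.(1 - z))))
step 2: [let@0.0] ((1 == 5) && ((\y.(false && false)) (\z.(1 - z))))
step 3: [delta@0] (false && ((\y.(false && false)) (\z.(1 - z))))
step 4: [beta@1] (false && (false && false))
step 5: [delta@1] (false && false)
step 6: [delta@root] false

Answer: false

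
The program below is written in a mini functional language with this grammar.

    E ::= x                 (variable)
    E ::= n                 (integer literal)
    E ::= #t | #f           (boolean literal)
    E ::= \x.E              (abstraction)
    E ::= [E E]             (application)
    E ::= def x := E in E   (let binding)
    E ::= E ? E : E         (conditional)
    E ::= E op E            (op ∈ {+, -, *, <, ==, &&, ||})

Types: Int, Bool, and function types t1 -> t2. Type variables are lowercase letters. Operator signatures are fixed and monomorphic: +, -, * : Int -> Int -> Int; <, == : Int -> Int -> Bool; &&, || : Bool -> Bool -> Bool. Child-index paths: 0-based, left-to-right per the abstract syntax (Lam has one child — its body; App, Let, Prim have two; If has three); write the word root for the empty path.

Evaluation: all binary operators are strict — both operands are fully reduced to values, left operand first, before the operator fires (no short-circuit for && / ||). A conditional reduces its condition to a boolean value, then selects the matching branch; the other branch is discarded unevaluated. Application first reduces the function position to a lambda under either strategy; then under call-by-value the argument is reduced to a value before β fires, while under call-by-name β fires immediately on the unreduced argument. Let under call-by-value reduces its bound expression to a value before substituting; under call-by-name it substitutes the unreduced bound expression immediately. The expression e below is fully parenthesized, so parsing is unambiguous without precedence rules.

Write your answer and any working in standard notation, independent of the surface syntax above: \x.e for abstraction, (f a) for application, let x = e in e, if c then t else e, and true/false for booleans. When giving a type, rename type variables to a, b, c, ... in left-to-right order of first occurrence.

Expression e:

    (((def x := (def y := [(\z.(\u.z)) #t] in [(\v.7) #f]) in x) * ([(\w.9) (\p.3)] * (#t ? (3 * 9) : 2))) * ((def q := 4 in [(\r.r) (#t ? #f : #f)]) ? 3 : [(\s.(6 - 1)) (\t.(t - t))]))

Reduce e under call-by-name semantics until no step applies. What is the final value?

Answer: 8505

Trace:
step 0: (((let x = (let y = ((\z.(\u.z)) true) in ((\v.7) false)) in x) * (((\w.9) (\p.3)) * (if true then (3 * 9) else 2))) * (if (let q = 4 in ((\r.r) (if true then false else false))) then 3 else ((\s.(6 - 1)) (\t.(t - t)))))
step 1: [let@0.0] (((let y = ((\z.(\u.z)) true) in ((\v.7) false)) * (((\w.9) (\p.3)) * (if true then (3 * 9) else 2))) * (if (let q = 4 in ((\r.r) (if true then false else false))) then 3 else ((\s.(6 - 1)) (\t.(t - t)))))
step 2: [let@0.0] ((((\v.7) false) * (((\w.9) (\p.3)) * (if true then (3 * 9) else 2))) * (if (let q = 4 in ((\r.r) (if true then false else false))) then 3 else ((\s.(6 - 1)) (\t.(t - t)))))
step 3: [beta@0.0] ((7 * (((\w.9) (\p.3)) * (if true then (3 * 9) else 2))) * (if (let q = 4 in ((\r.r) (if true then false else false))) then 3 else ((\s.(6 - 1)) (\t.(t - t)))))
step 4: [beta@0.1.0] ((7 * (9 * (if true then (3 * 9) else 2))) * (if (let q = 4 in ((\r.r) (if true then false else false))) then 3 else ((\s.(6 - 1)) (\t.(t - t)))))
step 5: [if@0.1.1] ((7 * (9 * (3 * 9))) * (if (let q = 4 in ((\r.r) (if true then false else false))) then 3 else ((\s.(6 - 1)) (\t.(t - t)))))
step 6: [delta@0.1.1] ((7 * (9 * 27)) * (if (let q = 4 in ((\r.r) (if true then false else false))) then 3 else ((\s.(6 - 1)) (\t.(t - t)))))
step 7: [delta@0.1] ((7 * 243) * (if (let q = 4 in ((\r.r) (if true then false else false))) then 3 else ((\s.(6 - 1)) (\t.(t - t)))))
step 8: [delta@0] (1701 * (if (let q = 4 in ((\r.r) (if true then false else false))) then 3 else ((\s.(6 - 1)) (\t.(t - t)))))
step 9: [let@1.0] (1701 * (if ((\r.r) (if true then false else false)) then 3 else ((\s.(6 - 1)) (\t.(t - t)))))
step 10: [beta@1.0] (1701 * (if (if true then false else false) then 3 else ((\s.(6 - 1)) (\t.(t - t)))))
step 11: [if@1.0] (1701 * (if false then 3 else ((\s.(6 - 1)) (\t.(t - t)))))
step 12: [if@1] (1701 * ((\s.(6 - 1)) (\t.(t - t))))
step 13: [beta@1] (1701 * (6 - 1))
step 14: [delta@1] (1701 * 5)
step 15: [delta@root] 8505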